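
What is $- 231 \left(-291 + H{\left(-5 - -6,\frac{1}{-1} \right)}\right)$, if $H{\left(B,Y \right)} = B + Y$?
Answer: $67221$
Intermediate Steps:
$- 231 \left(-291 + H{\left(-5 - -6,\frac{1}{-1} \right)}\right) = - 231 \left(-291 + \left(\left(-5 - -6\right) + \frac{1}{-1}\right)\right) = - 231 \left(-291 + \left(\left(-5 + 6\right) - 1\right)\right) = - 231 \left(-291 + \left(1 - 1\right)\right) = - 231 \left(-291 + 0\right) = \left(-231\right) \left(-291\right) = 67221$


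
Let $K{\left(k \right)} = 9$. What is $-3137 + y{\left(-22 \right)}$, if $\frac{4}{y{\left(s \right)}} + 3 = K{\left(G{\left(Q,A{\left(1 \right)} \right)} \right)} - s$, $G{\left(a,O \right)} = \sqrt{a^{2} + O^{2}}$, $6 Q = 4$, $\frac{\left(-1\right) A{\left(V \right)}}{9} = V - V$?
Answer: $- \frac{21958}{7} \approx -3136.9$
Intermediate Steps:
$A{\left(V \right)} = 0$ ($A{\left(V \right)} = - 9 \left(V - V\right) = \left(-9\right) 0 = 0$)
$Q = \frac{2}{3}$ ($Q = \frac{1}{6} \cdot 4 = \frac{2}{3} \approx 0.66667$)
$G{\left(a,O \right)} = \sqrt{O^{2} + a^{2}}$
$y{\left(s \right)} = \frac{4}{6 - s}$ ($y{\left(s \right)} = \frac{4}{-3 - \left(-9 + s\right)} = \frac{4}{6 - s}$)
$-3137 + y{\left(-22 \right)} = -3137 - \frac{4}{-6 - 22} = -3137 - \frac{4}{-28} = -3137 - - \frac{1}{7} = -3137 + \frac{1}{7} = - \frac{21958}{7}$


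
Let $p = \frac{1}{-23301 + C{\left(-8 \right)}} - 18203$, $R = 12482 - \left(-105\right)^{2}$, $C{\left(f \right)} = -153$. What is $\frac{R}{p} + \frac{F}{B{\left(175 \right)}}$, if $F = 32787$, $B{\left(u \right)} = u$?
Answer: $\frac{13991877431631}{74713303525} \approx 187.27$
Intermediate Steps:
$R = 1457$ ($R = 12482 - 11025 = 1457$)
$p = - \frac{426933163}{23454}$ ($p = \frac{1}{-23301 - 153} - 18203 = \frac{1}{-23454} - 18203 = - \frac{1}{23454} - 18203 = - \frac{426933163}{23454} \approx -18203.0$)
$\frac{R}{p} + \frac{F}{B{\left(175 \right)}} = \frac{1457}{- \frac{426933163}{23454}} + \frac{32787}{175} = 1457 \left(- \frac{23454}{426933163}\right) + 32787 \cdot \frac{1}{175} = - \frac{34172478}{426933163} + \frac{32787}{175} = \frac{13991877431631}{74713303525}$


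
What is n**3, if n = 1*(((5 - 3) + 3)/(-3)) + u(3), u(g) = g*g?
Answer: 10648/27 ≈ 394.37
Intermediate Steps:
u(g) = g**2
n = 22/3 (n = 1*(((5 - 3) + 3)/(-3)) + 3**2 = 1*((2 + 3)*(-1/3)) + 9 = 1*(5*(-1/3)) + 9 = 1*(-5/3) + 9 = -5/3 + 9 = 22/3 ≈ 7.3333)
n**3 = (22/3)**3 = 10648/27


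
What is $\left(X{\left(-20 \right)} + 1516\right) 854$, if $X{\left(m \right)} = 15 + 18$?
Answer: $1322846$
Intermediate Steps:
$X{\left(m \right)} = 33$
$\left(X{\left(-20 \right)} + 1516\right) 854 = \left(33 + 1516\right) 854 = 1549 \cdot 854 = 1322846$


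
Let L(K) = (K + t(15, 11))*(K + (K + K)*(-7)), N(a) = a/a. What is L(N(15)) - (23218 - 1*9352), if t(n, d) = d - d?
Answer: -13879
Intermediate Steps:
N(a) = 1
t(n, d) = 0
L(K) = -13*K² (L(K) = (K + 0)*(K + (K + K)*(-7)) = K*(K + (2*K)*(-7)) = K*(K - 14*K) = K*(-13*K) = -13*K²)
L(N(15)) - (23218 - 1*9352) = -13*1² - (23218 - 1*9352) = -13*1 - (23218 - 9352) = -13 - 1*13866 = -13 - 13866 = -13879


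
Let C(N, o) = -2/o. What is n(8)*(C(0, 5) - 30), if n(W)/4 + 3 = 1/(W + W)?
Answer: 1786/5 ≈ 357.20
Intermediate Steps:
n(W) = -12 + 2/W (n(W) = -12 + 4/(W + W) = -12 + 4/((2*W)) = -12 + 4*(1/(2*W)) = -12 + 2/W)
n(8)*(C(0, 5) - 30) = (-12 + 2/8)*(-2/5 - 30) = (-12 + 2*(⅛))*(-2*⅕ - 30) = (-12 + ¼)*(-⅖ - 30) = -47/4*(-152/5) = 1786/5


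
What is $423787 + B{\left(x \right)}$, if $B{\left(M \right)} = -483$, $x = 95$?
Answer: $423304$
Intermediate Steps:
$423787 + B{\left(x \right)} = 423787 - 483 = 423304$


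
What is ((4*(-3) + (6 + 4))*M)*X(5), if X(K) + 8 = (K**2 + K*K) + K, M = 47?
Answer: -4418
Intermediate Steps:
X(K) = -8 + K + 2*K**2 (X(K) = -8 + ((K**2 + K*K) + K) = -8 + ((K**2 + K**2) + K) = -8 + (2*K**2 + K) = -8 + (K + 2*K**2) = -8 + K + 2*K**2)
((4*(-3) + (6 + 4))*M)*X(5) = ((4*(-3) + (6 + 4))*47)*(-8 + 5 + 2*5**2) = ((-12 + 10)*47)*(-8 + 5 + 2*25) = (-2*47)*(-8 + 5 + 50) = -94*47 = -4418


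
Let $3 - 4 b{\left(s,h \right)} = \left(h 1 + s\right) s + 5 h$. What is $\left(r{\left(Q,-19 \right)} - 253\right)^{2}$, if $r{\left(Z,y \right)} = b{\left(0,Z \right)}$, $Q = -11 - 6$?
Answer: $53361$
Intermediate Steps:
$Q = -17$ ($Q = -11 - 6 = -17$)
$b{\left(s,h \right)} = \frac{3}{4} - \frac{5 h}{4} - \frac{s \left(h + s\right)}{4}$ ($b{\left(s,h \right)} = \frac{3}{4} - \frac{\left(h 1 + s\right) s + 5 h}{4} = \frac{3}{4} - \frac{\left(h + s\right) s + 5 h}{4} = \frac{3}{4} - \frac{s \left(h + s\right) + 5 h}{4} = \frac{3}{4} - \frac{5 h + s \left(h + s\right)}{4} = \frac{3}{4} - \left(\frac{5 h}{4} + \frac{s \left(h + s\right)}{4}\right) = \frac{3}{4} - \frac{5 h}{4} - \frac{s \left(h + s\right)}{4}$)
$r{\left(Z,y \right)} = \frac{3}{4} - \frac{5 Z}{4}$ ($r{\left(Z,y \right)} = \frac{3}{4} - \frac{5 Z}{4} - \frac{0^{2}}{4} - \frac{1}{4} Z 0 = \frac{3}{4} - \frac{5 Z}{4} - 0 + 0 = \frac{3}{4} - \frac{5 Z}{4} + 0 + 0 = \frac{3}{4} - \frac{5 Z}{4}$)
$\left(r{\left(Q,-19 \right)} - 253\right)^{2} = \left(\left(\frac{3}{4} - - \frac{85}{4}\right) - 253\right)^{2} = \left(\left(\frac{3}{4} + \frac{85}{4}\right) - 253\right)^{2} = \left(22 - 253\right)^{2} = \left(-231\right)^{2} = 53361$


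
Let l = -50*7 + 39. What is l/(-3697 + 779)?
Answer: 311/2918 ≈ 0.10658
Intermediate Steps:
l = -311 (l = -350 + 39 = -311)
l/(-3697 + 779) = -311/(-3697 + 779) = -311/(-2918) = -311*(-1/2918) = 311/2918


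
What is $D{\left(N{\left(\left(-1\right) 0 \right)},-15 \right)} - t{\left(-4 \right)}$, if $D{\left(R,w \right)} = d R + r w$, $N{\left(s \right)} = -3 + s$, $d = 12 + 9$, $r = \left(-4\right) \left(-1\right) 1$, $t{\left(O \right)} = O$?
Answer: $-119$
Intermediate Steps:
$r = 4$ ($r = 4 \cdot 1 = 4$)
$d = 21$
$D{\left(R,w \right)} = 4 w + 21 R$ ($D{\left(R,w \right)} = 21 R + 4 w = 4 w + 21 R$)
$D{\left(N{\left(\left(-1\right) 0 \right)},-15 \right)} - t{\left(-4 \right)} = \left(4 \left(-15\right) + 21 \left(-3 - 0\right)\right) - -4 = \left(-60 + 21 \left(-3 + 0\right)\right) + 4 = \left(-60 + 21 \left(-3\right)\right) + 4 = \left(-60 - 63\right) + 4 = -123 + 4 = -119$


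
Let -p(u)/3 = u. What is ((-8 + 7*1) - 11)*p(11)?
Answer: 396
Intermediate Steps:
p(u) = -3*u
((-8 + 7*1) - 11)*p(11) = ((-8 + 7*1) - 11)*(-3*11) = ((-8 + 7) - 11)*(-33) = (-1 - 11)*(-33) = -12*(-33) = 396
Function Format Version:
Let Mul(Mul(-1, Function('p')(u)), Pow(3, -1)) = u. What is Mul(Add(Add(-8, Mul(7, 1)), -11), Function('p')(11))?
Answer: 396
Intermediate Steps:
Function('p')(u) = Mul(-3, u)
Mul(Add(Add(-8, Mul(7, 1)), -11), Function('p')(11)) = Mul(Add(Add(-8, Mul(7, 1)), -11), Mul(-3, 11)) = Mul(Add(Add(-8, 7), -11), -33) = Mul(Add(-1, -11), -33) = Mul(-12, -33) = 396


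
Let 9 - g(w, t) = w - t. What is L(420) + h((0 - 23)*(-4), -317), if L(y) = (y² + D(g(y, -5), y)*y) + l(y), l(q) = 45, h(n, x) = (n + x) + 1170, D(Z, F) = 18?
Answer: 184950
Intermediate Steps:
g(w, t) = 9 + t - w (g(w, t) = 9 - (w - t) = 9 + (t - w) = 9 + t - w)
h(n, x) = 1170 + n + x
L(y) = 45 + y² + 18*y (L(y) = (y² + 18*y) + 45 = 45 + y² + 18*y)
L(420) + h((0 - 23)*(-4), -317) = (45 + 420² + 18*420) + (1170 + (0 - 23)*(-4) - 317) = (45 + 176400 + 7560) + (1170 - 23*(-4) - 317) = 184005 + (1170 + 92 - 317) = 184005 + 945 = 184950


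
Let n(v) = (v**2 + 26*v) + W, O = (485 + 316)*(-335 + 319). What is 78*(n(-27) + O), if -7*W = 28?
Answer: -997854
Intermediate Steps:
W = -4 (W = -1/7*28 = -4)
O = -12816 (O = 801*(-16) = -12816)
n(v) = -4 + v**2 + 26*v (n(v) = (v**2 + 26*v) - 4 = -4 + v**2 + 26*v)
78*(n(-27) + O) = 78*((-4 + (-27)**2 + 26*(-27)) - 12816) = 78*((-4 + 729 - 702) - 12816) = 78*(23 - 12816) = 78*(-12793) = -997854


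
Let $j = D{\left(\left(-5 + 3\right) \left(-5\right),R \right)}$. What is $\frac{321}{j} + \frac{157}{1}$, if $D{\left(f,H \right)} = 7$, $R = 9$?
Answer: $\frac{1420}{7} \approx 202.86$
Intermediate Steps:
$j = 7$
$\frac{321}{j} + \frac{157}{1} = \frac{321}{7} + \frac{157}{1} = 321 \cdot \frac{1}{7} + 157 \cdot 1 = \frac{321}{7} + 157 = \frac{1420}{7}$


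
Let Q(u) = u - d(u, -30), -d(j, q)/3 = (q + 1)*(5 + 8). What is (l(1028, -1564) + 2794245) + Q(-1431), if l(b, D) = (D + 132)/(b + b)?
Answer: 717462352/257 ≈ 2.7917e+6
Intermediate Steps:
d(j, q) = -39 - 39*q (d(j, q) = -3*(q + 1)*(5 + 8) = -3*(1 + q)*13 = -3*(13 + 13*q) = -39 - 39*q)
l(b, D) = (132 + D)/(2*b) (l(b, D) = (132 + D)/((2*b)) = (132 + D)*(1/(2*b)) = (132 + D)/(2*b))
Q(u) = -1131 + u (Q(u) = u - (-39 - 39*(-30)) = u - (-39 + 1170) = u - 1*1131 = u - 1131 = -1131 + u)
(l(1028, -1564) + 2794245) + Q(-1431) = ((1/2)*(132 - 1564)/1028 + 2794245) + (-1131 - 1431) = ((1/2)*(1/1028)*(-1432) + 2794245) - 2562 = (-179/257 + 2794245) - 2562 = 718120786/257 - 2562 = 717462352/257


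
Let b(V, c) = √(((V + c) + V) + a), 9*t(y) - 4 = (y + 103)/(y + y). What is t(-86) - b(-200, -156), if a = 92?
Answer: 671/1548 - 4*I*√29 ≈ 0.43346 - 21.541*I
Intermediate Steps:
t(y) = 4/9 + (103 + y)/(18*y) (t(y) = 4/9 + ((y + 103)/(y + y))/9 = 4/9 + ((103 + y)/((2*y)))/9 = 4/9 + ((103 + y)*(1/(2*y)))/9 = 4/9 + ((103 + y)/(2*y))/9 = 4/9 + (103 + y)/(18*y))
b(V, c) = √(92 + c + 2*V) (b(V, c) = √(((V + c) + V) + 92) = √((c + 2*V) + 92) = √(92 + c + 2*V))
t(-86) - b(-200, -156) = (1/18)*(103 + 9*(-86))/(-86) - √(92 - 156 + 2*(-200)) = (1/18)*(-1/86)*(103 - 774) - √(92 - 156 - 400) = (1/18)*(-1/86)*(-671) - √(-464) = 671/1548 - 4*I*√29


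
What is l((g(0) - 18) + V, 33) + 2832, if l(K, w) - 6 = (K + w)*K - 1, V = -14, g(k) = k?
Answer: 2805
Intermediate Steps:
l(K, w) = 5 + K*(K + w) (l(K, w) = 6 + ((K + w)*K - 1) = 6 + (K*(K + w) - 1) = 6 + (-1 + K*(K + w)) = 5 + K*(K + w))
l((g(0) - 18) + V, 33) + 2832 = (5 + ((0 - 18) - 14)² + ((0 - 18) - 14)*33) + 2832 = (5 + (-18 - 14)² + (-18 - 14)*33) + 2832 = (5 + (-32)² - 32*33) + 2832 = (5 + 1024 - 1056) + 2832 = -27 + 2832 = 2805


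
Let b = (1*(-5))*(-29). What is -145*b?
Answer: -21025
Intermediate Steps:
b = 145 (b = -5*(-29) = 145)
-145*b = -145*145 = -21025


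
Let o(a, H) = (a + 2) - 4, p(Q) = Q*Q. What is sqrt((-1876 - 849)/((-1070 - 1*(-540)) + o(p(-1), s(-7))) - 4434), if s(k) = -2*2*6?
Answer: I*sqrt(138752011)/177 ≈ 66.55*I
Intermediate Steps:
p(Q) = Q**2
s(k) = -24 (s(k) = -4*6 = -24)
o(a, H) = -2 + a (o(a, H) = (2 + a) - 4 = -2 + a)
sqrt((-1876 - 849)/((-1070 - 1*(-540)) + o(p(-1), s(-7))) - 4434) = sqrt((-1876 - 849)/((-1070 - 1*(-540)) + (-2 + (-1)**2)) - 4434) = sqrt(-2725/((-1070 + 540) + (-2 + 1)) - 4434) = sqrt(-2725/(-530 - 1) - 4434) = sqrt(-2725/(-531) - 4434) = sqrt(-2725*(-1/531) - 4434) = sqrt(2725/531 - 4434) = sqrt(-2351729/531) = I*sqrt(138752011)/177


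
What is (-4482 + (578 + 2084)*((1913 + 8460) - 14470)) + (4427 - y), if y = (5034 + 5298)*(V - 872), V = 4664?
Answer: -50085213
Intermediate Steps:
y = 39178944 (y = (5034 + 5298)*(4664 - 872) = 10332*3792 = 39178944)
(-4482 + (578 + 2084)*((1913 + 8460) - 14470)) + (4427 - y) = (-4482 + (578 + 2084)*((1913 + 8460) - 14470)) + (4427 - 1*39178944) = (-4482 + 2662*(10373 - 14470)) + (4427 - 39178944) = (-4482 + 2662*(-4097)) - 39174517 = (-4482 - 10906214) - 39174517 = -10910696 - 39174517 = -50085213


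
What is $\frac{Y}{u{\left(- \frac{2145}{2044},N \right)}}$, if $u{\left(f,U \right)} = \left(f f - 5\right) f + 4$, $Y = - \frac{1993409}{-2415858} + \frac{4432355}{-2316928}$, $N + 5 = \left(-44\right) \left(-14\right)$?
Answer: $- \frac{406259948850731372789}{3021615911555304464838} \approx -0.13445$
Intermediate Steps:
$N = 611$ ($N = -5 - -616 = -5 + 616 = 611$)
$Y = - \frac{3044677579019}{2798684522112}$ ($Y = \left(-1993409\right) \left(- \frac{1}{2415858}\right) + 4432355 \left(- \frac{1}{2316928}\right) = \frac{1993409}{2415858} - \frac{4432355}{2316928} = - \frac{3044677579019}{2798684522112} \approx -1.0879$)
$u{\left(f,U \right)} = 4 + f \left(-5 + f^{2}\right)$ ($u{\left(f,U \right)} = \left(f^{2} - 5\right) f + 4 = \left(-5 + f^{2}\right) f + 4 = f \left(-5 + f^{2}\right) + 4 = 4 + f \left(-5 + f^{2}\right)$)
$\frac{Y}{u{\left(- \frac{2145}{2044},N \right)}} = - \frac{3044677579019}{2798684522112 \left(4 + \left(- \frac{2145}{2044}\right)^{3} - 5 \left(- \frac{2145}{2044}\right)\right)} = - \frac{3044677579019}{2798684522112 \left(4 + \left(\left(-2145\right) \frac{1}{2044}\right)^{3} - 5 \left(\left(-2145\right) \frac{1}{2044}\right)\right)} = - \frac{3044677579019}{2798684522112 \left(4 + \left(- \frac{2145}{2044}\right)^{3} - - \frac{10725}{2044}\right)} = - \frac{3044677579019}{2798684522112 \left(4 - \frac{9869198625}{8539701184} + \frac{10725}{2044}\right)} = - \frac{3044677579019}{2798684522112 \cdot \frac{69097969711}{8539701184}} = \left(- \frac{3044677579019}{2798684522112}\right) \frac{8539701184}{69097969711} = - \frac{406259948850731372789}{3021615911555304464838}$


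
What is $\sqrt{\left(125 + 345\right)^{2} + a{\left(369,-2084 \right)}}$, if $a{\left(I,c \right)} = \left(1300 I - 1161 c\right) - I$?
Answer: $17 \sqrt{10795} \approx 1766.3$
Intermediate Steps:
$a{\left(I,c \right)} = - 1161 c + 1299 I$ ($a{\left(I,c \right)} = \left(- 1161 c + 1300 I\right) - I = - 1161 c + 1299 I$)
$\sqrt{\left(125 + 345\right)^{2} + a{\left(369,-2084 \right)}} = \sqrt{\left(125 + 345\right)^{2} + \left(\left(-1161\right) \left(-2084\right) + 1299 \cdot 369\right)} = \sqrt{470^{2} + \left(2419524 + 479331\right)} = \sqrt{220900 + 2898855} = \sqrt{3119755} = 17 \sqrt{10795}$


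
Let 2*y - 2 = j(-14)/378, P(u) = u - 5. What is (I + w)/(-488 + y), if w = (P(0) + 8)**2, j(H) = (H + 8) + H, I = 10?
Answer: -3591/92048 ≈ -0.039012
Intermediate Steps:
P(u) = -5 + u
j(H) = 8 + 2*H (j(H) = (8 + H) + H = 8 + 2*H)
w = 9 (w = ((-5 + 0) + 8)**2 = (-5 + 8)**2 = 3**2 = 9)
y = 184/189 (y = 1 + ((8 + 2*(-14))/378)/2 = 1 + ((8 - 28)*(1/378))/2 = 1 + (-20*1/378)/2 = 1 + (1/2)*(-10/189) = 1 - 5/189 = 184/189 ≈ 0.97355)
(I + w)/(-488 + y) = (10 + 9)/(-488 + 184/189) = 19/(-92048/189) = 19*(-189/92048) = -3591/92048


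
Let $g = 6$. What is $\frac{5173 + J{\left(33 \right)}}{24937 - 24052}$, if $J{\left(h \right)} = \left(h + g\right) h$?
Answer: $\frac{1292}{177} \approx 7.2994$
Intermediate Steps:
$J{\left(h \right)} = h \left(6 + h\right)$ ($J{\left(h \right)} = \left(h + 6\right) h = \left(6 + h\right) h = h \left(6 + h\right)$)
$\frac{5173 + J{\left(33 \right)}}{24937 - 24052} = \frac{5173 + 33 \left(6 + 33\right)}{24937 - 24052} = \frac{5173 + 33 \cdot 39}{885} = \left(5173 + 1287\right) \frac{1}{885} = 6460 \cdot \frac{1}{885} = \frac{1292}{177}$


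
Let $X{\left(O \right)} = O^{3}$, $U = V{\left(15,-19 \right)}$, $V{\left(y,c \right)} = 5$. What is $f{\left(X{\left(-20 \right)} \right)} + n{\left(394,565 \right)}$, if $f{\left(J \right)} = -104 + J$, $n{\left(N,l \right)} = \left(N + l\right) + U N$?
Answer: $-5175$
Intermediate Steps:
$U = 5$
$n{\left(N,l \right)} = l + 6 N$ ($n{\left(N,l \right)} = \left(N + l\right) + 5 N = l + 6 N$)
$f{\left(X{\left(-20 \right)} \right)} + n{\left(394,565 \right)} = \left(-104 + \left(-20\right)^{3}\right) + \left(565 + 6 \cdot 394\right) = \left(-104 - 8000\right) + \left(565 + 2364\right) = -8104 + 2929 = -5175$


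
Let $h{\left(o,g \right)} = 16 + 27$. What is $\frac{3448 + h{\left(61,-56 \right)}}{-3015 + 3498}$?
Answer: $\frac{3491}{483} \approx 7.2277$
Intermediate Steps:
$h{\left(o,g \right)} = 43$
$\frac{3448 + h{\left(61,-56 \right)}}{-3015 + 3498} = \frac{3448 + 43}{-3015 + 3498} = \frac{3491}{483}$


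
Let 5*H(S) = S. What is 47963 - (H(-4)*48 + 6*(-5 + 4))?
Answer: 240037/5 ≈ 48007.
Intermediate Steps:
H(S) = S/5
47963 - (H(-4)*48 + 6*(-5 + 4)) = 47963 - (((1/5)*(-4))*48 + 6*(-5 + 4)) = 47963 - (-4/5*48 + 6*(-1)) = 47963 - (-192/5 - 6) = 47963 - 1*(-222/5) = 47963 + 222/5 = 240037/5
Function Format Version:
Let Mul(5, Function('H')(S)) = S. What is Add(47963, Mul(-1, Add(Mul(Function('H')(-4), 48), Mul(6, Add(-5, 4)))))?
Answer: Rational(240037, 5) ≈ 48007.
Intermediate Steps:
Function('H')(S) = Mul(Rational(1, 5), S)
Add(47963, Mul(-1, Add(Mul(Function('H')(-4), 48), Mul(6, Add(-5, 4))))) = Add(47963, Mul(-1, Add(Mul(Mul(Rational(1, 5), -4), 48), Mul(6, Add(-5, 4))))) = Add(47963, Mul(-1, Add(Mul(Rational(-4, 5), 48), Mul(6, -1)))) = Add(47963, Mul(-1, Add(Rational(-192, 5), -6))) = Add(47963, Mul(-1, Rational(-222, 5))) = Add(47963, Rational(222, 5)) = Rational(240037, 5)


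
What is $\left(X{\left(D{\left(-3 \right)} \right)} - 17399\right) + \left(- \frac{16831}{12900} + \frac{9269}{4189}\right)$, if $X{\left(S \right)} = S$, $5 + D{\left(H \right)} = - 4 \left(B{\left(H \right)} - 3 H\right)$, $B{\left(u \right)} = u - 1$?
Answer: $- \frac{941510789359}{54038100} \approx -17423.0$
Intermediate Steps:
$B{\left(u \right)} = -1 + u$
$D{\left(H \right)} = -1 + 8 H$ ($D{\left(H \right)} = -5 - 4 \left(\left(-1 + H\right) - 3 H\right) = -5 - 4 \left(-1 - 2 H\right) = -5 + \left(4 + 8 H\right) = -1 + 8 H$)
$\left(X{\left(D{\left(-3 \right)} \right)} - 17399\right) + \left(- \frac{16831}{12900} + \frac{9269}{4189}\right) = \left(\left(-1 + 8 \left(-3\right)\right) - 17399\right) + \left(- \frac{16831}{12900} + \frac{9269}{4189}\right) = \left(\left(-1 - 24\right) - 17399\right) + \left(\left(-16831\right) \frac{1}{12900} + 9269 \cdot \frac{1}{4189}\right) = \left(-25 - 17399\right) + \left(- \frac{16831}{12900} + \frac{9269}{4189}\right) = -17424 + \frac{49065041}{54038100} = - \frac{941510789359}{54038100}$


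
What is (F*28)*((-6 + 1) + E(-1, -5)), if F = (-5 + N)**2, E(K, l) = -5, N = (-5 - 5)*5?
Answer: -847000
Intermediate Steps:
N = -50 (N = -10*5 = -50)
F = 3025 (F = (-5 - 50)**2 = (-55)**2 = 3025)
(F*28)*((-6 + 1) + E(-1, -5)) = (3025*28)*((-6 + 1) - 5) = 84700*(-5 - 5) = 84700*(-10) = -847000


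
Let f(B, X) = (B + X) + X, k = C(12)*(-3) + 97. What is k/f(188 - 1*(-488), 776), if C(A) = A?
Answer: 61/2228 ≈ 0.027379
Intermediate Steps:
k = 61 (k = 12*(-3) + 97 = -36 + 97 = 61)
f(B, X) = B + 2*X
k/f(188 - 1*(-488), 776) = 61/((188 - 1*(-488)) + 2*776) = 61/((188 + 488) + 1552) = 61/(676 + 1552) = 61/2228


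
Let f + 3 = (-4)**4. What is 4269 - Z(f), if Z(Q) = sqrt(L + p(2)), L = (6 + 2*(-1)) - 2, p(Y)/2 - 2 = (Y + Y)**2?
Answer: 4269 - sqrt(38) ≈ 4262.8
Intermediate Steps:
p(Y) = 4 + 8*Y**2 (p(Y) = 4 + 2*(Y + Y)**2 = 4 + 2*(2*Y)**2 = 4 + 2*(4*Y**2) = 4 + 8*Y**2)
L = 2 (L = (6 - 2) - 2 = 4 - 2 = 2)
f = 253 (f = -3 + (-4)**4 = -3 + 256 = 253)
Z(Q) = sqrt(38) (Z(Q) = sqrt(2 + (4 + 8*2**2)) = sqrt(2 + (4 + 8*4)) = sqrt(2 + (4 + 32)) = sqrt(2 + 36) = sqrt(38))
4269 - Z(f) = 4269 - sqrt(38)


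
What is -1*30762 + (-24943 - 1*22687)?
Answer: -78392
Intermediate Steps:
-1*30762 + (-24943 - 1*22687) = -30762 + (-24943 - 22687) = -30762 - 47630 = -78392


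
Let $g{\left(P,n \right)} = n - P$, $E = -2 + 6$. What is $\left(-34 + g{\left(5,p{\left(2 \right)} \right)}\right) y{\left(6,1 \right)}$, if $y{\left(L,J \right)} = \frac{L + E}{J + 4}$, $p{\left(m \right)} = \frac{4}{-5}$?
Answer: $- \frac{398}{5} \approx -79.6$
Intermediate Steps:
$p{\left(m \right)} = - \frac{4}{5}$ ($p{\left(m \right)} = 4 \left(- \frac{1}{5}\right) = - \frac{4}{5}$)
$E = 4$
$y{\left(L,J \right)} = \frac{4 + L}{4 + J}$ ($y{\left(L,J \right)} = \frac{L + 4}{J + 4} = \frac{4 + L}{4 + J}$)
$\left(-34 + g{\left(5,p{\left(2 \right)} \right)}\right) y{\left(6,1 \right)} = \left(-34 - \frac{29}{5}\right) \frac{4 + 6}{4 + 1} = \left(-34 - \frac{29}{5}\right) \frac{1}{5} \cdot 10 = \left(- \frac{199}{5}\right) 2 = - \frac{398}{5}$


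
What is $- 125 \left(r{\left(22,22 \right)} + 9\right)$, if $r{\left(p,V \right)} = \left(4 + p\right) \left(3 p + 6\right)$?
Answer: $-235125$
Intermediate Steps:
$r{\left(p,V \right)} = \left(4 + p\right) \left(6 + 3 p\right)$
$- 125 \left(r{\left(22,22 \right)} + 9\right) = - 125 \left(\left(24 + 3 \cdot 22^{2} + 18 \cdot 22\right) + 9\right) = - 125 \left(\left(24 + 3 \cdot 484 + 396\right) + 9\right) = - 125 \left(\left(24 + 1452 + 396\right) + 9\right) = - 125 \left(1872 + 9\right) = \left(-125\right) 1881 = -235125$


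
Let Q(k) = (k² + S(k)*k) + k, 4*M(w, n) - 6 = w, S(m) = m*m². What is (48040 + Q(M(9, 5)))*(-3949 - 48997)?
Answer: -327032220025/128 ≈ -2.5549e+9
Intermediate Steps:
S(m) = m³
M(w, n) = 3/2 + w/4
Q(k) = k + k² + k⁴ (Q(k) = (k² + k³*k) + k = (k² + k⁴) + k = k + k² + k⁴)
(48040 + Q(M(9, 5)))*(-3949 - 48997) = (48040 + (3/2 + (¼)*9)*(1 + (3/2 + (¼)*9) + (3/2 + (¼)*9)³))*(-3949 - 48997) = (48040 + (3/2 + 9/4)*(1 + (3/2 + 9/4) + (3/2 + 9/4)³))*(-52946) = (48040 + 15*(1 + 15/4 + (15/4)³)/4)*(-52946) = (48040 + 15*(1 + 15/4 + 3375/64)/4)*(-52946) = (48040 + (15/4)*(3679/64))*(-52946) = (48040 + 55185/256)*(-52946) = (12353425/256)*(-52946) = -327032220025/128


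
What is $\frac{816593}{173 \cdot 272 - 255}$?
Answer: $\frac{816593}{46801} \approx 17.448$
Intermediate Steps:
$\frac{816593}{173 \cdot 272 - 255} = \frac{816593}{47056 - 255} = \frac{816593}{46801}$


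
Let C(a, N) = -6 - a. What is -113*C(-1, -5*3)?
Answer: 565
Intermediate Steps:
-113*C(-1, -5*3) = -113*(-6 - 1*(-1)) = -113*(-6 + 1) = -113*(-5) = 565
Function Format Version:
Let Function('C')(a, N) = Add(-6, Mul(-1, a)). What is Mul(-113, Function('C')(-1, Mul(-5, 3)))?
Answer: 565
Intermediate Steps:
Mul(-113, Function('C')(-1, Mul(-5, 3))) = Mul(-113, Add(-6, Mul(-1, -1))) = Mul(-113, Add(-6, 1)) = Mul(-113, -5) = 565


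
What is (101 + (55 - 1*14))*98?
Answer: 13916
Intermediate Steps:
(101 + (55 - 1*14))*98 = (101 + (55 - 14))*98 = (101 + 41)*98 = 142*98 = 13916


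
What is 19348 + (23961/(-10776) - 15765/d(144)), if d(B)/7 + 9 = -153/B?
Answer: 79221308763/4048184 ≈ 19570.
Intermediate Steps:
d(B) = -63 - 1071/B (d(B) = -63 + 7*(-153/B) = -63 - 1071/B)
19348 + (23961/(-10776) - 15765/d(144)) = 19348 + (23961/(-10776) - 15765/(-63 - 1071/144)) = 19348 + (23961*(-1/10776) - 15765/(-63 - 1071*1/144)) = 19348 + (-7987/3592 - 15765/(-63 - 119/16)) = 19348 + (-7987/3592 - 15765/(-1127/16)) = 19348 + (-7987/3592 - 15765*(-16/1127)) = 19348 + (-7987/3592 + 252240/1127) = 19348 + 897044731/4048184 = 79221308763/4048184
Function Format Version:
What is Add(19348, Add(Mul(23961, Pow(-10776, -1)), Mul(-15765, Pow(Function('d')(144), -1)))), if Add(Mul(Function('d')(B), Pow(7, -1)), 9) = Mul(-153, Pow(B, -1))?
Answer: Rational(79221308763, 4048184) ≈ 19570.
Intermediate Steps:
Function('d')(B) = Add(-63, Mul(-1071, Pow(B, -1))) (Function('d')(B) = Add(-63, Mul(7, Mul(-153, Pow(B, -1)))) = Add(-63, Mul(-1071, Pow(B, -1))))
Add(19348, Add(Mul(23961, Pow(-10776, -1)), Mul(-15765, Pow(Function('d')(144), -1)))) = Add(19348, Add(Mul(23961, Pow(-10776, -1)), Mul(-15765, Pow(Add(-63, Mul(-1071, Pow(144, -1))), -1)))) = Add(19348, Add(Mul(23961, Rational(-1, 10776)), Mul(-15765, Pow(Add(-63, Mul(-1071, Rational(1, 144))), -1)))) = Add(19348, Add(Rational(-7987, 3592), Mul(-15765, Pow(Add(-63, Rational(-119, 16)), -1)))) = Add(19348, Add(Rational(-7987, 3592), Mul(-15765, Pow(Rational(-1127, 16), -1)))) = Add(19348, Add(Rational(-7987, 3592), Mul(-15765, Rational(-16, 1127)))) = Add(19348, Add(Rational(-7987, 3592), Rational(252240, 1127))) = Add(19348, Rational(897044731, 4048184)) = Rational(79221308763, 4048184)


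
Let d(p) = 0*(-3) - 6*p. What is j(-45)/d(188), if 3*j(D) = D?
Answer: 5/376 ≈ 0.013298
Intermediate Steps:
d(p) = -6*p (d(p) = 0 - 6*p = -6*p)
j(D) = D/3
j(-45)/d(188) = ((⅓)*(-45))/((-6*188)) = -15/(-1128) = -15*(-1/1128) = 5/376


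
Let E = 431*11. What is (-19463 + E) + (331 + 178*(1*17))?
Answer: -11365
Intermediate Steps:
E = 4741
(-19463 + E) + (331 + 178*(1*17)) = (-19463 + 4741) + (331 + 178*(1*17)) = -14722 + (331 + 178*17) = -14722 + (331 + 3026) = -14722 + 3357 = -11365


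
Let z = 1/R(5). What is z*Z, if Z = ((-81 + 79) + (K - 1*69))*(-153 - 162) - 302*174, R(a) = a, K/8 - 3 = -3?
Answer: -30183/5 ≈ -6036.6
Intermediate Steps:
K = 0 (K = 24 + 8*(-3) = 24 - 24 = 0)
z = ⅕ (z = 1/5 = ⅕ ≈ 0.20000)
Z = -30183 (Z = ((-81 + 79) + (0 - 1*69))*(-153 - 162) - 302*174 = (-2 + (0 - 69))*(-315) - 52548 = (-2 - 69)*(-315) - 52548 = -71*(-315) - 52548 = 22365 - 52548 = -30183)
z*Z = (⅕)*(-30183) = -30183/5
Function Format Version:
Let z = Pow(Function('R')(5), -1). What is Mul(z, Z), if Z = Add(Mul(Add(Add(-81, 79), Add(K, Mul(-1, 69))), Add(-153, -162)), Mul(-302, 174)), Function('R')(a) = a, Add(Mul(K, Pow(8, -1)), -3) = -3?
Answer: Rational(-30183, 5) ≈ -6036.6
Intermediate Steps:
K = 0 (K = Add(24, Mul(8, -3)) = Add(24, -24) = 0)
z = Rational(1, 5) (z = Pow(5, -1) = Rational(1, 5) ≈ 0.20000)
Z = -30183 (Z = Add(Mul(Add(Add(-81, 79), Add(0, Mul(-1, 69))), Add(-153, -162)), Mul(-302, 174)) = Add(Mul(Add(-2, Add(0, -69)), -315), -52548) = Add(Mul(Add(-2, -69), -315), -52548) = Add(Mul(-71, -315), -52548) = Add(22365, -52548) = -30183)
Mul(z, Z) = Mul(Rational(1, 5), -30183) = Rational(-30183, 5)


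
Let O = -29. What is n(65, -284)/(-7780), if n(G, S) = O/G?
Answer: 29/505700 ≈ 5.7346e-5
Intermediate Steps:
n(G, S) = -29/G
n(65, -284)/(-7780) = -29/65/(-7780) = -29*1/65*(-1/7780) = -29/65*(-1/7780) = 29/505700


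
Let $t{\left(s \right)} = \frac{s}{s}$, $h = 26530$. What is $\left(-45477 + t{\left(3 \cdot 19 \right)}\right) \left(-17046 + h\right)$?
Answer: $-431294384$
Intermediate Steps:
$t{\left(s \right)} = 1$
$\left(-45477 + t{\left(3 \cdot 19 \right)}\right) \left(-17046 + h\right) = \left(-45477 + 1\right) \left(-17046 + 26530\right) = \left(-45476\right) 9484 = -431294384$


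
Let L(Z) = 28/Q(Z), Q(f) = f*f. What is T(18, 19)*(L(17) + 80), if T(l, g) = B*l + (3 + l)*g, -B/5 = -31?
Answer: 73818972/289 ≈ 2.5543e+5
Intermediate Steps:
Q(f) = f**2
B = 155 (B = -5*(-31) = 155)
T(l, g) = 155*l + g*(3 + l) (T(l, g) = 155*l + (3 + l)*g = 155*l + g*(3 + l))
L(Z) = 28/Z**2 (L(Z) = 28/(Z**2) = 28/Z**2)
T(18, 19)*(L(17) + 80) = (3*19 + 155*18 + 19*18)*(28/17**2 + 80) = (57 + 2790 + 342)*(28*(1/289) + 80) = 3189*(28/289 + 80) = 3189*(23148/289) = 73818972/289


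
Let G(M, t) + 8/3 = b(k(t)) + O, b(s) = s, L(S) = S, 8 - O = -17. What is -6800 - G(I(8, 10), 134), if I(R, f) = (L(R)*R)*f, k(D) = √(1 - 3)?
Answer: -20467/3 - I*√2 ≈ -6822.3 - 1.4142*I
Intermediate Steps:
O = 25 (O = 8 - 1*(-17) = 8 + 17 = 25)
k(D) = I*√2 (k(D) = √(-2) = I*√2)
I(R, f) = f*R² (I(R, f) = (R*R)*f = R²*f = f*R²)
G(M, t) = 67/3 + I*√2 (G(M, t) = -8/3 + (I*√2 + 25) = -8/3 + (25 + I*√2) = 67/3 + I*√2)
-6800 - G(I(8, 10), 134) = -6800 - (67/3 + I*√2) = -6800 + (-67/3 - I*√2) = -20467/3 - I*√2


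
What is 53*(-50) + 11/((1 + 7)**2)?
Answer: -169589/64 ≈ -2649.8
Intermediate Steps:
53*(-50) + 11/((1 + 7)**2) = -2650 + 11/(8**2) = -2650 + 11/64 = -169589/64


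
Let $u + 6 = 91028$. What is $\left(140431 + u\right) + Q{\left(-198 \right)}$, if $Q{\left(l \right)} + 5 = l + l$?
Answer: $231052$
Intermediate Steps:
$Q{\left(l \right)} = -5 + 2 l$ ($Q{\left(l \right)} = -5 + \left(l + l\right) = -5 + 2 l$)
$u = 91022$ ($u = -6 + 91028 = 91022$)
$\left(140431 + u\right) + Q{\left(-198 \right)} = \left(140431 + 91022\right) + \left(-5 + 2 \left(-198\right)\right) = 231453 - 401 = 231052$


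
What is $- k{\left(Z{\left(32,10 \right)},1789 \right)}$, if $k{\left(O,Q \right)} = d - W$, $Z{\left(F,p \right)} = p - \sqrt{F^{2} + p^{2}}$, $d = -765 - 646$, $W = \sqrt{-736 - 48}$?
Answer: $1411 + 28 i \approx 1411.0 + 28.0 i$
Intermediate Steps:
$W = 28 i$ ($W = \sqrt{-784} = 28 i \approx 28.0 i$)
$d = -1411$
$k{\left(O,Q \right)} = -1411 - 28 i$
$- k{\left(Z{\left(32,10 \right)},1789 \right)} = - (-1411 - 28 i) = 1411 + 28 i$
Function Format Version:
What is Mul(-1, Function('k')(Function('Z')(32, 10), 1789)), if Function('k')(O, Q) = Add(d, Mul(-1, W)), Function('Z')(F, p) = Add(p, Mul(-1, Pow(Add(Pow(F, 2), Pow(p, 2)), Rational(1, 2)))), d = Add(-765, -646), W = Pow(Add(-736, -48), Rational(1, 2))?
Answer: Add(1411, Mul(28, I)) ≈ Add(1411.0, Mul(28.000, I))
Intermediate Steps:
W = Mul(28, I) (W = Pow(-784, Rational(1, 2)) = Mul(28, I) ≈ Mul(28.000, I))
d = -1411
Function('k')(O, Q) = Add(-1411, Mul(-28, I)) (Function('k')(O, Q) = Add(-1411, Mul(-1, Mul(28, I))) = Add(-1411, Mul(-28, I)))
Mul(-1, Function('k')(Function('Z')(32, 10), 1789)) = Mul(-1, Add(-1411, Mul(-28, I))) = Add(1411, Mul(28, I))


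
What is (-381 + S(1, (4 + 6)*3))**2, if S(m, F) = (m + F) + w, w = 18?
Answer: 110224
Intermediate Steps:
S(m, F) = 18 + F + m (S(m, F) = (m + F) + 18 = (F + m) + 18 = 18 + F + m)
(-381 + S(1, (4 + 6)*3))**2 = (-381 + (18 + (4 + 6)*3 + 1))**2 = (-381 + (18 + 10*3 + 1))**2 = (-381 + (18 + 30 + 1))**2 = (-381 + 49)**2 = (-332)**2 = 110224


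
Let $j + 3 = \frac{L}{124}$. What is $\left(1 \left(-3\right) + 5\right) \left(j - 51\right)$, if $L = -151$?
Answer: $- \frac{6847}{62} \approx -110.44$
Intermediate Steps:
$j = - \frac{523}{124}$ ($j = -3 - \frac{151}{124} = - \frac{523}{124} \approx -4.2177$)
$\left(1 \left(-3\right) + 5\right) \left(j - 51\right) = \left(1 \left(-3\right) + 5\right) \left(- \frac{523}{124} - 51\right) = \left(-3 + 5\right) \left(- \frac{523}{124} - 51\right) = 2 \left(- \frac{6847}{124}\right) = - \frac{6847}{62}$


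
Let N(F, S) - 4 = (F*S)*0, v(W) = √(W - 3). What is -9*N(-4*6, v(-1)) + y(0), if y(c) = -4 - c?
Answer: -40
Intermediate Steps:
v(W) = √(-3 + W)
N(F, S) = 4 (N(F, S) = 4 + (F*S)*0 = 4 + 0 = 4)
-9*N(-4*6, v(-1)) + y(0) = -9*4 + (-4 - 1*0) = -36 + (-4 + 0) = -36 - 4 = -40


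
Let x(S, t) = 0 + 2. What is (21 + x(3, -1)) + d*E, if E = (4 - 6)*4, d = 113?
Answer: -881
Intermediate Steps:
x(S, t) = 2
E = -8 (E = -2*4 = -8)
(21 + x(3, -1)) + d*E = (21 + 2) + 113*(-8) = 23 - 904 = -881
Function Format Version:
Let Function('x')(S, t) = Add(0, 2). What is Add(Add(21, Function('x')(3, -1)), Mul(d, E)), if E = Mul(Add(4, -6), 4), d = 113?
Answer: -881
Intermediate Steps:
Function('x')(S, t) = 2
E = -8 (E = Mul(-2, 4) = -8)
Add(Add(21, Function('x')(3, -1)), Mul(d, E)) = Add(Add(21, 2), Mul(113, -8)) = Add(23, -904) = -881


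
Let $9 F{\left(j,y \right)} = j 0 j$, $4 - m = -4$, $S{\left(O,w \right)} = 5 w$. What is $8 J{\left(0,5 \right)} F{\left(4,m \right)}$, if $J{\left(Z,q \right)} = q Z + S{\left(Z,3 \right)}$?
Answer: $0$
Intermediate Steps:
$m = 8$ ($m = 4 - -4 = 4 + 4 = 8$)
$J{\left(Z,q \right)} = 15 + Z q$ ($J{\left(Z,q \right)} = q Z + 5 \cdot 3 = Z q + 15 = 15 + Z q$)
$F{\left(j,y \right)} = 0$ ($F{\left(j,y \right)} = \frac{j 0 j}{9} = \frac{0 j}{9} = \frac{1}{9} \cdot 0 = 0$)
$8 J{\left(0,5 \right)} F{\left(4,m \right)} = 8 \left(15 + 0 \cdot 5\right) 0 = 8 \left(15 + 0\right) 0 = 8 \cdot 15 \cdot 0 = 120 \cdot 0 = 0$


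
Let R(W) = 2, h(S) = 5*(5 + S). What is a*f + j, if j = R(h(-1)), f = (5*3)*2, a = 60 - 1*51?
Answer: 272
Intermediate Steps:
h(S) = 25 + 5*S
a = 9 (a = 60 - 51 = 9)
f = 30 (f = 15*2 = 30)
j = 2
a*f + j = 9*30 + 2 = 270 + 2 = 272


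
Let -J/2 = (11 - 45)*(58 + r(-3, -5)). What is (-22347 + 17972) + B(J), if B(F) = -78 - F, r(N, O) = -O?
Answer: -8737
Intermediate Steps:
J = 4284 (J = -2*(11 - 45)*(58 - 1*(-5)) = -(-68)*(58 + 5) = -(-68)*63 = -2*(-2142) = 4284)
(-22347 + 17972) + B(J) = (-22347 + 17972) + (-78 - 1*4284) = -4375 + (-78 - 4284) = -4375 - 4362 = -8737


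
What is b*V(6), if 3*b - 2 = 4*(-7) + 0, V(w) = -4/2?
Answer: 52/3 ≈ 17.333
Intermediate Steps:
V(w) = -2 (V(w) = -4*½ = -2)
b = -26/3 (b = ⅔ + (4*(-7) + 0)/3 = ⅔ + (-28 + 0)/3 = ⅔ + (⅓)*(-28) = ⅔ - 28/3 = -26/3 ≈ -8.6667)
b*V(6) = -26/3*(-2) = 52/3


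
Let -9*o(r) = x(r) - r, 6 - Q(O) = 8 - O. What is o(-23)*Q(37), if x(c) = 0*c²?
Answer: -805/9 ≈ -89.444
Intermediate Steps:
x(c) = 0
Q(O) = -2 + O (Q(O) = 6 - (8 - O) = 6 + (-8 + O) = -2 + O)
o(r) = r/9 (o(r) = -(0 - r)/9 = -(-1)*r/9 = r/9)
o(-23)*Q(37) = ((⅑)*(-23))*(-2 + 37) = -23/9*35 = -805/9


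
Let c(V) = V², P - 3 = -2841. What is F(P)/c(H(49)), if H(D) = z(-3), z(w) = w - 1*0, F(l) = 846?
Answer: 94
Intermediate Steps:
P = -2838 (P = 3 - 2841 = -2838)
z(w) = w (z(w) = w + 0 = w)
H(D) = -3
F(P)/c(H(49)) = 846/((-3)²) = 846/9 = 846*(⅑) = 94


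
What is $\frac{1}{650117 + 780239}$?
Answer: $\frac{1}{1430356} \approx 6.9913 \cdot 10^{-7}$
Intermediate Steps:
$\frac{1}{650117 + 780239} = \frac{1}{1430356}$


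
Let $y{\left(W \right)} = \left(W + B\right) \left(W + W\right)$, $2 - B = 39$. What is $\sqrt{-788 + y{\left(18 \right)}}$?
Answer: $8 i \sqrt{23} \approx 38.367 i$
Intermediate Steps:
$B = -37$ ($B = 2 - 39 = -37$)
$y{\left(W \right)} = 2 W \left(-37 + W\right)$ ($y{\left(W \right)} = \left(W - 37\right) \left(W + W\right) = \left(-37 + W\right) 2 W = 2 W \left(-37 + W\right)$)
$\sqrt{-788 + y{\left(18 \right)}} = \sqrt{-788 + 2 \cdot 18 \left(-37 + 18\right)} = \sqrt{-788 + 2 \cdot 18 \left(-19\right)} = \sqrt{-788 - 684} = \sqrt{-1472} = 8 i \sqrt{23}$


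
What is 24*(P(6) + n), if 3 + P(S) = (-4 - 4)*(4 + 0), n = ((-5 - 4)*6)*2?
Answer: -3432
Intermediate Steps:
n = -108 (n = -9*6*2 = -54*2 = -108)
P(S) = -35 (P(S) = -3 + (-4 - 4)*(4 + 0) = -3 - 8*4 = -3 - 32 = -35)
24*(P(6) + n) = 24*(-35 - 108) = 24*(-143) = -3432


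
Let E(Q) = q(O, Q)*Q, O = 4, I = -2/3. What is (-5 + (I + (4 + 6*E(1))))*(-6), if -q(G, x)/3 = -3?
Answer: -314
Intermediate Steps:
I = -2/3 (I = -2*1/3 = -2/3 ≈ -0.66667)
q(G, x) = 9 (q(G, x) = -3*(-3) = 9)
E(Q) = 9*Q
(-5 + (I + (4 + 6*E(1))))*(-6) = (-5 + (-2/3 + (4 + 6*(9*1))))*(-6) = (-5 + (-2/3 + (4 + 6*9)))*(-6) = (-5 + (-2/3 + (4 + 54)))*(-6) = (-5 + (-2/3 + 58))*(-6) = (-5 + 172/3)*(-6) = (157/3)*(-6) = -314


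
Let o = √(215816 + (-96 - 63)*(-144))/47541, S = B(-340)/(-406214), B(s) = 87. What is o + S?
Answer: -87/406214 + 2*√59678/47541 ≈ 0.010063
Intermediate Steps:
S = -87/406214 (S = 87/(-406214) = 87*(-1/406214) = -87/406214 ≈ -0.00021417)
o = 2*√59678/47541 (o = √(215816 - 159*(-144))*(1/47541) = √(215816 + 22896)*(1/47541) = √238712*(1/47541) = (2*√59678)*(1/47541) = 2*√59678/47541 ≈ 0.010277)
o + S = 2*√59678/47541 - 87/406214 = -87/406214 + 2*√59678/47541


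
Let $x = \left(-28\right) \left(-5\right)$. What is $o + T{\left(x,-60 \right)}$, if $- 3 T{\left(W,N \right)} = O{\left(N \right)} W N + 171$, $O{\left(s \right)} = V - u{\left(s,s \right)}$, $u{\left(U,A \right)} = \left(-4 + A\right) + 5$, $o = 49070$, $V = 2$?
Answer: $219813$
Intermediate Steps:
$u{\left(U,A \right)} = 1 + A$
$O{\left(s \right)} = 1 - s$ ($O{\left(s \right)} = 2 - \left(1 + s\right) = 1 - s$)
$x = 140$
$T{\left(W,N \right)} = -57 - \frac{N W \left(1 - N\right)}{3}$ ($T{\left(W,N \right)} = - \frac{\left(1 - N\right) W N + 171}{3} = - \frac{W \left(1 - N\right) N + 171}{3} = - \frac{N W \left(1 - N\right) + 171}{3} = - \frac{171 + N W \left(1 - N\right)}{3} = -57 - \frac{N W \left(1 - N\right)}{3}$)
$o + T{\left(x,-60 \right)} = 49070 - \left(57 + 20 \cdot 140 \left(-1 - 60\right)\right) = 49070 - \left(57 + 20 \cdot 140 \left(-61\right)\right) = 49070 + \left(-57 + 170800\right) = 49070 + 170743 = 219813$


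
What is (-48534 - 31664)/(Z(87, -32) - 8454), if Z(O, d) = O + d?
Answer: 80198/8399 ≈ 9.5485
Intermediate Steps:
(-48534 - 31664)/(Z(87, -32) - 8454) = (-48534 - 31664)/((87 - 32) - 8454) = -80198/(55 - 8454) = -80198/(-8399) = -80198*(-1/8399) = 80198/8399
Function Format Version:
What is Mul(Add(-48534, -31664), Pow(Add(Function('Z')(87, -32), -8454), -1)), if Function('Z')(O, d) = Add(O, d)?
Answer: Rational(80198, 8399) ≈ 9.5485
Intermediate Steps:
Mul(Add(-48534, -31664), Pow(Add(Function('Z')(87, -32), -8454), -1)) = Mul(Add(-48534, -31664), Pow(Add(Add(87, -32), -8454), -1)) = Mul(-80198, Pow(Add(55, -8454), -1)) = Mul(-80198, Pow(-8399, -1)) = Mul(-80198, Rational(-1, 8399)) = Rational(80198, 8399)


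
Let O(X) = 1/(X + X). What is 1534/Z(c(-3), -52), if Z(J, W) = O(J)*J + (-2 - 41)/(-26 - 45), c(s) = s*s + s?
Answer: 217828/157 ≈ 1387.4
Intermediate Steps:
O(X) = 1/(2*X)
c(s) = s + s**2 (c(s) = s**2 + s = s + s**2)
Z(J, W) = 157/142 (Z(J, W) = (1/(2*J))*J + (-2 - 41)/(-26 - 45) = 1/2 - 43/(-71) = 1/2 - 43*(-1/71) = 1/2 + 43/71 = 157/142)
1534/Z(c(-3), -52) = 1534/(157/142) = 1534*(142/157) = 217828/157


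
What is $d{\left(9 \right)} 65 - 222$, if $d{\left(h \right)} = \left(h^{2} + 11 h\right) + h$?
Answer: $12063$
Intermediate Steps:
$d{\left(h \right)} = h^{2} + 12 h$
$d{\left(9 \right)} 65 - 222 = 9 \left(12 + 9\right) 65 - 222 = 9 \cdot 21 \cdot 65 - 222 = 189 \cdot 65 - 222 = 12285 - 222 = 12063$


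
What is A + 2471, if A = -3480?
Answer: -1009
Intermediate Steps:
A + 2471 = -3480 + 2471 = -1009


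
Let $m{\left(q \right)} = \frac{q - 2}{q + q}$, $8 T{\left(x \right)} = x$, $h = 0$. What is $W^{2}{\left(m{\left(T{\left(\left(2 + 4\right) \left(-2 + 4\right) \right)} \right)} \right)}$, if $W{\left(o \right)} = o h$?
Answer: $0$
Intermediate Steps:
$T{\left(x \right)} = \frac{x}{8}$
$m{\left(q \right)} = \frac{-2 + q}{2 q}$
$W{\left(o \right)} = 0$ ($W{\left(o \right)} = o 0 = 0$)
$W^{2}{\left(m{\left(T{\left(\left(2 + 4\right) \left(-2 + 4\right) \right)} \right)} \right)} = 0^{2} = 0$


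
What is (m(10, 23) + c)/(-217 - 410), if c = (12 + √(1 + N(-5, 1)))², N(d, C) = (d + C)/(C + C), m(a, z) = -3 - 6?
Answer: 3/209 - (12 + I)²/627 ≈ -0.21372 - 0.038278*I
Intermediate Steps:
m(a, z) = -9
N(d, C) = (C + d)/(2*C) (N(d, C) = (C + d)/((2*C)) = (C + d)*(1/(2*C)) = (C + d)/(2*C))
c = (12 + I)² (c = (12 + √(1 + (½)*(1 - 5)/1))² = (12 + √(1 + (½)*1*(-4)))² = (12 + √(1 - 2))² = (12 + √(-1))² = (12 + I)² ≈ 143.0 + 24.0*I)
(m(10, 23) + c)/(-217 - 410) = (-9 + (12 + I)²)/(-217 - 410) = (-9 + (12 + I)²)/(-627) = (-9 + (12 + I)²)*(-1/627) = 3/209 - (12 + I)²/627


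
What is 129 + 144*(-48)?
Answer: -6783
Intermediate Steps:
129 + 144*(-48) = 129 - 6912 = -6783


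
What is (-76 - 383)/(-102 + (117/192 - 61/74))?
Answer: 1086912/242045 ≈ 4.4905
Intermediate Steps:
(-76 - 383)/(-102 + (117/192 - 61/74)) = -459/(-102 + (117*(1/192) - 61*1/74)) = -459/(-102 + (39/64 - 61/74)) = -459/(-102 - 509/2368) = -459/(-242045/2368) = -459*(-2368/242045) = 1086912/242045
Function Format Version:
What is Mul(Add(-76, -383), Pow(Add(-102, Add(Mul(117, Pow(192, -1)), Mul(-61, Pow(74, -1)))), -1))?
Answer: Rational(1086912, 242045) ≈ 4.4905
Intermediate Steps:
Mul(Add(-76, -383), Pow(Add(-102, Add(Mul(117, Pow(192, -1)), Mul(-61, Pow(74, -1)))), -1)) = Mul(-459, Pow(Add(-102, Add(Mul(117, Rational(1, 192)), Mul(-61, Rational(1, 74)))), -1)) = Mul(-459, Pow(Add(-102, Add(Rational(39, 64), Rational(-61, 74))), -1)) = Mul(-459, Pow(Add(-102, Rational(-509, 2368)), -1)) = Mul(-459, Pow(Rational(-242045, 2368), -1)) = Mul(-459, Rational(-2368, 242045)) = Rational(1086912, 242045)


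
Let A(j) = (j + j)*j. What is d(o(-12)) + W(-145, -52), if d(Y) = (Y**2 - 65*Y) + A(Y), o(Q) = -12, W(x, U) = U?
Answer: 1160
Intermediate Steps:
A(j) = 2*j**2 (A(j) = (2*j)*j = 2*j**2)
d(Y) = -65*Y + 3*Y**2 (d(Y) = (Y**2 - 65*Y) + 2*Y**2 = -65*Y + 3*Y**2)
d(o(-12)) + W(-145, -52) = -12*(-65 + 3*(-12)) - 52 = -12*(-65 - 36) - 52 = -12*(-101) - 52 = 1212 - 52 = 1160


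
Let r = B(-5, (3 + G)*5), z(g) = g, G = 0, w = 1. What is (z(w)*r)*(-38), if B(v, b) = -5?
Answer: 190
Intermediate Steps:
r = -5
(z(w)*r)*(-38) = (1*(-5))*(-38) = -5*(-38) = 190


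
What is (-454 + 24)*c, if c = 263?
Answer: -113090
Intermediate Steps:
(-454 + 24)*c = (-454 + 24)*263 = -430*263 = -113090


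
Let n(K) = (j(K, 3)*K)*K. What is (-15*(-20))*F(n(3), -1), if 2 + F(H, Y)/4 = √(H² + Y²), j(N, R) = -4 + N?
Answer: -2400 + 1200*√82 ≈ 8466.5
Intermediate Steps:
n(K) = K²*(-4 + K) (n(K) = ((-4 + K)*K)*K = (K*(-4 + K))*K = K²*(-4 + K))
F(H, Y) = -8 + 4*√(H² + Y²)
(-15*(-20))*F(n(3), -1) = (-15*(-20))*(-8 + 4*√((3²*(-4 + 3))² + (-1)²)) = 300*(-8 + 4*√((9*(-1))² + 1)) = 300*(-8 + 4*√((-9)² + 1)) = 300*(-8 + 4*√(81 + 1)) = 300*(-8 + 4*√82) = -2400 + 1200*√82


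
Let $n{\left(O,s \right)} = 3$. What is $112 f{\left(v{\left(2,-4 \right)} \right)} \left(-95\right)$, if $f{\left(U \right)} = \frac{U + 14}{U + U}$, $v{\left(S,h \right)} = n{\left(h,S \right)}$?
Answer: $- \frac{90440}{3} \approx -30147.0$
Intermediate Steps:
$v{\left(S,h \right)} = 3$
$f{\left(U \right)} = \frac{14 + U}{2 U}$
$112 f{\left(v{\left(2,-4 \right)} \right)} \left(-95\right) = 112 \frac{14 + 3}{2 \cdot 3} \left(-95\right) = 112 \cdot \frac{1}{2} \cdot \frac{1}{3} \cdot 17 \left(-95\right) = 112 \cdot \frac{17}{6} \left(-95\right) = \frac{952}{3} \left(-95\right) = - \frac{90440}{3}$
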